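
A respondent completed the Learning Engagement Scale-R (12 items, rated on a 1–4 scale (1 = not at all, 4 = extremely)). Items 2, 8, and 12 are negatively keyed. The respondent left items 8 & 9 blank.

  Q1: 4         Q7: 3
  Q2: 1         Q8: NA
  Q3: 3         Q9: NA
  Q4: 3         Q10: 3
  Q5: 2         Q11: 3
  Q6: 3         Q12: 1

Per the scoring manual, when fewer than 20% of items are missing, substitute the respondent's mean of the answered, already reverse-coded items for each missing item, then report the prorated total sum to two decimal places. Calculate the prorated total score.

Reverse-coded (reversed = (1+4) − raw = 5 − raw):
  item 2: 5 − 1 = 4
  item 12: 5 − 1 = 4
Completed scored items (10 of 12): 4, 4, 3, 3, 2, 3, 3, 3, 3, 4; sum = 32.
Person mean = 32 / 10 ≈ 3.2000
Prorated total = (32 / 10) × 12 = 38.40 (to 2 dp)

38.40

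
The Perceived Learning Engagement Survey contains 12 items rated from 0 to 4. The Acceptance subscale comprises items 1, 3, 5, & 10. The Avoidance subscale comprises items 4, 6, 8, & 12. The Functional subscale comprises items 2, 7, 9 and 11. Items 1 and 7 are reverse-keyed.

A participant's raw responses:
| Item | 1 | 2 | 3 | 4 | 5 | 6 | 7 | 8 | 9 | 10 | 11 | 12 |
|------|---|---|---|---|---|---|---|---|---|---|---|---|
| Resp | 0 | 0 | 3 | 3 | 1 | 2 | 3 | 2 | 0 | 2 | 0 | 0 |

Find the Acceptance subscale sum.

Acceptance items: 1, 3, 5, 10.
Of these, item 1 is reverse-keyed; on a 0–4 scale, reversed = 4 − raw.
  item 1: 4 − 0 = 4
  item 3: 3
  item 5: 1
  item 10: 2
Sum = 4 + 3 + 1 + 2 = 10

10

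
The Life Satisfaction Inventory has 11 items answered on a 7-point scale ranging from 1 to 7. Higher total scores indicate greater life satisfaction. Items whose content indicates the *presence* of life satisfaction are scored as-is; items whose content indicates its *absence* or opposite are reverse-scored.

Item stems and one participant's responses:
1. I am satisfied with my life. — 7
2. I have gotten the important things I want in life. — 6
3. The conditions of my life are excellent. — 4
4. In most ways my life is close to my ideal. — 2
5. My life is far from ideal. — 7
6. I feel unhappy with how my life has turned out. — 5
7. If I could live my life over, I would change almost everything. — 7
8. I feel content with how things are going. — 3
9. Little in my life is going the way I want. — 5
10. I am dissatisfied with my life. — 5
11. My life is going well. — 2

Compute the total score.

35

Items 5, 6, 7, 9, 10 describe the absence/opposite of life satisfaction → reverse-score.
reversed = (1+7) − raw = 8 − raw.
  item 1: 7
  item 2: 6
  item 3: 4
  item 4: 2
  item 5: 8 − 7 = 1
  item 6: 8 − 5 = 3
  item 7: 8 − 7 = 1
  item 8: 3
  item 9: 8 − 5 = 3
  item 10: 8 − 5 = 3
  item 11: 2
Total = 7 + 6 + 4 + 2 + 1 + 3 + 1 + 3 + 3 + 3 + 2 = 35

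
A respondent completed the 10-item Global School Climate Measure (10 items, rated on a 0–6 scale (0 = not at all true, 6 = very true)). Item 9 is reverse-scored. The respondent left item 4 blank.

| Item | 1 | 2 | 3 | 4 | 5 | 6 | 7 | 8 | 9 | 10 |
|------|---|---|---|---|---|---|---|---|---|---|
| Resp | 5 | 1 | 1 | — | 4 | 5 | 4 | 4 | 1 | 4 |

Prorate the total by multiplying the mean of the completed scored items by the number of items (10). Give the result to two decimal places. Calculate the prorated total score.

36.67

Reverse-coded (reverse-coded value = 6 − response):
  item 9: 6 − 1 = 5
Completed scored items (9 of 10): 5, 1, 1, 4, 5, 4, 4, 5, 4; sum = 33.
Person mean = 33 / 9 ≈ 3.6667
Prorated total = (33 / 9) × 10 = 36.67 (to 2 dp)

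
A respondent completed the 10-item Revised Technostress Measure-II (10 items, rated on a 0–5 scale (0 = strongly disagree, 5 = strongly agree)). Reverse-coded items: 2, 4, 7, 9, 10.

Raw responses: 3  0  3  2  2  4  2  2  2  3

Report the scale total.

30

Raw sum = 23. Reverse-coded items: 2, 4, 7, 9, 10; their raw sum = 9.
Each reversal replaces raw with 5 − raw, changing the total by 5 − 2·raw per item.
Total = 23 + 5·5 − 2·9 = 23 + 25 − 18 = 30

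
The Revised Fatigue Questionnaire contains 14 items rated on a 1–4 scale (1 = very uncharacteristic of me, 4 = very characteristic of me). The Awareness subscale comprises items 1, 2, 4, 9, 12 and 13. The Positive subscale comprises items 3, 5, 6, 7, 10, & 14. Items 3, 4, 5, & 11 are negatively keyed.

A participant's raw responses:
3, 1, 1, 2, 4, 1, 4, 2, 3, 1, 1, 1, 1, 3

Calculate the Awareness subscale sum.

Awareness items: 1, 2, 4, 9, 12, 13.
Of these, item 4 is negatively keyed; on a 1–4 scale, reversed = 5 − raw.
  item 1: 3
  item 2: 1
  item 4: 5 − 2 = 3
  item 9: 3
  item 12: 1
  item 13: 1
Sum = 3 + 1 + 3 + 3 + 1 + 1 = 12

12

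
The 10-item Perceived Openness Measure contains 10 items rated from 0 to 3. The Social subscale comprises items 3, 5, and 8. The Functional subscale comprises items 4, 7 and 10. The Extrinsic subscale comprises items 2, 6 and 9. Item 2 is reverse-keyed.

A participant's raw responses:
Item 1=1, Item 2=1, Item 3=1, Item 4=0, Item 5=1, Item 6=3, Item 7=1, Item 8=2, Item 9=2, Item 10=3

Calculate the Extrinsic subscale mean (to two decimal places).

2.33

Extrinsic items: 2, 6, 9.
Of these, item 2 is reverse-keyed; reverse-coded value = 3 − response.
  item 2: 3 − 1 = 2
  item 6: 3
  item 9: 2
Sum = 2 + 3 + 2 = 7
Mean = 7 / 3 = 2.33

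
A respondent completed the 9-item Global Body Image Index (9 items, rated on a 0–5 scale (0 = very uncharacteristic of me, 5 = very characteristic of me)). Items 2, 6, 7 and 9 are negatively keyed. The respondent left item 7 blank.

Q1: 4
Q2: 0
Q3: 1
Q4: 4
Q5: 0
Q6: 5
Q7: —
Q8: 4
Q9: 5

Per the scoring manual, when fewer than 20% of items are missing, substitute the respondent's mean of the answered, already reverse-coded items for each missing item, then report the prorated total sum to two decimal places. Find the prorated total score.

20.25

Reverse-coded (reverse-coded value = 5 − response):
  item 2: 5 − 0 = 5
  item 6: 5 − 5 = 0
  item 9: 5 − 5 = 0
Completed scored items (8 of 9): 4, 5, 1, 4, 0, 0, 4, 0; sum = 18.
Person mean = 18 / 8 ≈ 2.2500
Prorated total = (18 / 8) × 9 = 20.25 (to 2 dp)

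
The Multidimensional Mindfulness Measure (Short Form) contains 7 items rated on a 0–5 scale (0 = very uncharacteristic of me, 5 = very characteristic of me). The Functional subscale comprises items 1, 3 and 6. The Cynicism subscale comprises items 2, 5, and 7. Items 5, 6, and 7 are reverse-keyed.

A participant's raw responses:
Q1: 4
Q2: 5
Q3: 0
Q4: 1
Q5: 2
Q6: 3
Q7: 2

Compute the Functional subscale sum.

6

Functional items: 1, 3, 6.
Of these, item 6 is reverse-keyed; reverse-coded value = 5 − response.
  item 1: 4
  item 3: 0
  item 6: 5 − 3 = 2
Sum = 4 + 0 + 2 = 6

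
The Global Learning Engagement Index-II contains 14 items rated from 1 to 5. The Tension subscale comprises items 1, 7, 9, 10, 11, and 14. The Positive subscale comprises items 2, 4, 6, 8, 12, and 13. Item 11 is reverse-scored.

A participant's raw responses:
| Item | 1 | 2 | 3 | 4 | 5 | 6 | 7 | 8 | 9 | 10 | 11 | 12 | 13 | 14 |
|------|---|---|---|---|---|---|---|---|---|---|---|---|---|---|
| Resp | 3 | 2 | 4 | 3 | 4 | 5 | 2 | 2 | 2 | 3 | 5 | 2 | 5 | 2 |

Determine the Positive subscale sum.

19

Positive items: 2, 4, 6, 8, 12, 13.
  item 2: 2
  item 4: 3
  item 6: 5
  item 8: 2
  item 12: 2
  item 13: 5
Sum = 2 + 3 + 5 + 2 + 2 + 5 = 19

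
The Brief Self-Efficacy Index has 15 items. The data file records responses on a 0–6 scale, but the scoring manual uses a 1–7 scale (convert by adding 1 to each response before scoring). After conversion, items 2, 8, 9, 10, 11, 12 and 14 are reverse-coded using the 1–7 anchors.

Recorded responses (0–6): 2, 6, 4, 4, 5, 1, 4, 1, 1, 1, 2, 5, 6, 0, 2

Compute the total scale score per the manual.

69

Convert to 1–7: 3, 7, 5, 5, 6, 2, 5, 2, 2, 2, 3, 6, 7, 1, 3
Reverse-coded (reverse-coded value = 8 − response):
  item 2: 8 − 7 = 1
  item 8: 8 − 2 = 6
  item 9: 8 − 2 = 6
  item 10: 8 − 2 = 6
  item 11: 8 − 3 = 5
  item 12: 8 − 6 = 2
  item 14: 8 − 1 = 7
Scored: 3, 1, 5, 5, 6, 2, 5, 6, 6, 6, 5, 2, 7, 7, 3
Total = 69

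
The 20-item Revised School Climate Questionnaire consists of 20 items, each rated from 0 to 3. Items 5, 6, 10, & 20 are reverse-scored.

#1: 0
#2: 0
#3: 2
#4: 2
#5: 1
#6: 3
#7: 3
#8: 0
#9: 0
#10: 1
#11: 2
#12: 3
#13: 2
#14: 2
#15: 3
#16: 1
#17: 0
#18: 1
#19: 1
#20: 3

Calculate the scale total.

Reverse-scored items use 3 − raw:
  item 5: 3 − 1 = 2
  item 6: 3 − 3 = 0
  item 10: 3 − 1 = 2
  item 20: 3 − 3 = 0
After reverse-coding: 0, 0, 2, 2, 2, 0, 3, 0, 0, 2, 2, 3, 2, 2, 3, 1, 0, 1, 1, 0
Total = 0 + 0 + 2 + 2 + 2 + 0 + 3 + 0 + 0 + 2 + 2 + 3 + 2 + 2 + 3 + 1 + 0 + 1 + 1 + 0 = 26

26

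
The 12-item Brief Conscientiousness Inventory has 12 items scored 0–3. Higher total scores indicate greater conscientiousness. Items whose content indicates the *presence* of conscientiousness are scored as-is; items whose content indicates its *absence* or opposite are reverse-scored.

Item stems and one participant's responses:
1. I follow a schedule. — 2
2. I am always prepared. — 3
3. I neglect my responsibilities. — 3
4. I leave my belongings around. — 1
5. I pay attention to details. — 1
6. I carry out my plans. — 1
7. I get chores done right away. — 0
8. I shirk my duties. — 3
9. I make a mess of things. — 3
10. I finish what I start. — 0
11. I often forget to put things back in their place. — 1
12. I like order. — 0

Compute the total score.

Items 3, 4, 8, 9, 11 describe the absence/opposite of conscientiousness → reverse-score.
on a 0–3 scale, reversed = 3 − raw.
  item 1: 2
  item 2: 3
  item 3: 3 − 3 = 0
  item 4: 3 − 1 = 2
  item 5: 1
  item 6: 1
  item 7: 0
  item 8: 3 − 3 = 0
  item 9: 3 − 3 = 0
  item 10: 0
  item 11: 3 − 1 = 2
  item 12: 0
Total = 2 + 3 + 0 + 2 + 1 + 1 + 0 + 0 + 0 + 0 + 2 + 0 = 11

11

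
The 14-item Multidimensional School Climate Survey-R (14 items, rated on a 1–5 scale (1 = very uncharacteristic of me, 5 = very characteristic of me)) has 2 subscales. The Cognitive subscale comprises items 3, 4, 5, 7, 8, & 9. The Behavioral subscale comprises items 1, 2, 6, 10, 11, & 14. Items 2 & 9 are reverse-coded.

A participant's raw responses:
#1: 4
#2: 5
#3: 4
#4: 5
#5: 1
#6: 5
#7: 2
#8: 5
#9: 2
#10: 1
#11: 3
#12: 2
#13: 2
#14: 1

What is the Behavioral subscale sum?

15

Behavioral items: 1, 2, 6, 10, 11, 14.
Of these, item 2 is reverse-coded; on a 1–5 scale, reversed = 6 − raw.
  item 1: 4
  item 2: 6 − 5 = 1
  item 6: 5
  item 10: 1
  item 11: 3
  item 14: 1
Sum = 4 + 1 + 5 + 1 + 3 + 1 = 15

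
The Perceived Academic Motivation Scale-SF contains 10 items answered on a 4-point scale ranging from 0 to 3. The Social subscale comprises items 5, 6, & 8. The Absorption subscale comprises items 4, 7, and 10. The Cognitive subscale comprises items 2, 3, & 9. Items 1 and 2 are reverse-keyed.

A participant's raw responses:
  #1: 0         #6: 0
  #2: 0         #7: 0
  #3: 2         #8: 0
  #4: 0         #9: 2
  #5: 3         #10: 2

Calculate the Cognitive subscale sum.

Cognitive items: 2, 3, 9.
Of these, item 2 is reverse-keyed; reverse-coded value = 3 − response.
  item 2: 3 − 0 = 3
  item 3: 2
  item 9: 2
Sum = 3 + 2 + 2 = 7

7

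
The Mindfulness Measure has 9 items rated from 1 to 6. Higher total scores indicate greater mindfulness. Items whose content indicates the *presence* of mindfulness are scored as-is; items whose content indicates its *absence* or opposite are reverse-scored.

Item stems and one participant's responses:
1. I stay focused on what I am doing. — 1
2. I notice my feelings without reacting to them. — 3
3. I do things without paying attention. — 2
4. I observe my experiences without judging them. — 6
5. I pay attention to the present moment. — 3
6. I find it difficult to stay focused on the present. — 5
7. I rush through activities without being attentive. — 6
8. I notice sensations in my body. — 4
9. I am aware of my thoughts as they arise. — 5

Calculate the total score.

Items 3, 6, 7 describe the absence/opposite of mindfulness → reverse-score.
reversed = (1+6) − raw = 7 − raw.
  item 1: 1
  item 2: 3
  item 3: 7 − 2 = 5
  item 4: 6
  item 5: 3
  item 6: 7 − 5 = 2
  item 7: 7 − 6 = 1
  item 8: 4
  item 9: 5
Total = 1 + 3 + 5 + 6 + 3 + 2 + 1 + 4 + 5 = 30

30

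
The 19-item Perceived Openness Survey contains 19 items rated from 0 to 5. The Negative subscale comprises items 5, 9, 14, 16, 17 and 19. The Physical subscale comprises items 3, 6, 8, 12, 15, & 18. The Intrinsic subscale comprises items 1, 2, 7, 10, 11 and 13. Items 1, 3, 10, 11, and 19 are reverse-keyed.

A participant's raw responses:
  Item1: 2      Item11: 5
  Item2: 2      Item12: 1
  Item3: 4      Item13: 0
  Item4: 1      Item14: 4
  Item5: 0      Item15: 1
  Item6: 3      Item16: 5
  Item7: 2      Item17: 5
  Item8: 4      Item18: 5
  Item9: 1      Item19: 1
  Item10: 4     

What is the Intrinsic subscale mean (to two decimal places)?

1.33

Intrinsic items: 1, 2, 7, 10, 11, 13.
Of these, items 1, 10, & 11 are reverse-keyed; reversed = (0+5) − raw = 5 − raw.
  item 1: 5 − 2 = 3
  item 2: 2
  item 7: 2
  item 10: 5 − 4 = 1
  item 11: 5 − 5 = 0
  item 13: 0
Sum = 3 + 2 + 2 + 1 + 0 + 0 = 8
Mean = 8 / 6 = 1.33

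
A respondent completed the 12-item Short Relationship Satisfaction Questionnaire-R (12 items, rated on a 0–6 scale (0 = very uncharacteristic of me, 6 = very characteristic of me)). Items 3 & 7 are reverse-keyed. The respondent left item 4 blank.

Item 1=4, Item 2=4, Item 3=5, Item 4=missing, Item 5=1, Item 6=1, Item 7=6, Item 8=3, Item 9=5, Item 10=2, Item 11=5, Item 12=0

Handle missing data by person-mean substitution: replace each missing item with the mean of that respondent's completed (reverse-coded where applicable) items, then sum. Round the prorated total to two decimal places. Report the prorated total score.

Reverse-coded (reversed = (0+6) − raw = 6 − raw):
  item 3: 6 − 5 = 1
  item 7: 6 − 6 = 0
Completed scored items (11 of 12): 4, 4, 1, 1, 1, 0, 3, 5, 2, 5, 0; sum = 26.
Person mean = 26 / 11 ≈ 2.3636
Prorated total = (26 / 11) × 12 = 28.36 (to 2 dp)

28.36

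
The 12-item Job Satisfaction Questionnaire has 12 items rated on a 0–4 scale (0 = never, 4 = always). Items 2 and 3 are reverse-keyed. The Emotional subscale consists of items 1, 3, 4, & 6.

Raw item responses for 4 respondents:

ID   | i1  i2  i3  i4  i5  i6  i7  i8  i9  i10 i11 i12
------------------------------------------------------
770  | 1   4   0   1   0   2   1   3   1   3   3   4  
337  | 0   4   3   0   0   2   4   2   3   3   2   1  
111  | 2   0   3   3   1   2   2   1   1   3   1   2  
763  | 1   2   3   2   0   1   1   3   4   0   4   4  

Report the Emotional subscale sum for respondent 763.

5

Respondent 763 raw: 1, 2, 3, 2, 0, 1, 1, 3, 4, 0, 4, 4.
Emotional items: 1, 3, 4, 6.
Reverse-coded (reversed = (0+4) − raw = 4 − raw):
  item 1: 1
  item 3: 4 − 3 = 1
  item 4: 2
  item 6: 1
Sum = 1 + 1 + 2 + 1 = 5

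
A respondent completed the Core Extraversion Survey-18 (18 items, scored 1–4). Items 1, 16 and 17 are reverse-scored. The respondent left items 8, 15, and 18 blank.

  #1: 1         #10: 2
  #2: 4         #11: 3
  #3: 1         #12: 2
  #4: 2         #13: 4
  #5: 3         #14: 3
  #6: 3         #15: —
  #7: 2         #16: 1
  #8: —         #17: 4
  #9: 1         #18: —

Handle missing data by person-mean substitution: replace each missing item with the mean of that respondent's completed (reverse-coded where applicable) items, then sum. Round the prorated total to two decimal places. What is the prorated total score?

Reverse-coded (reverse-coded value = 5 − response):
  item 1: 5 − 1 = 4
  item 16: 5 − 1 = 4
  item 17: 5 − 4 = 1
Completed scored items (15 of 18): 4, 4, 1, 2, 3, 3, 2, 1, 2, 3, 2, 4, 3, 4, 1; sum = 39.
Person mean = 39 / 15 ≈ 2.6000
Prorated total = (39 / 15) × 18 = 46.80 (to 2 dp)

46.80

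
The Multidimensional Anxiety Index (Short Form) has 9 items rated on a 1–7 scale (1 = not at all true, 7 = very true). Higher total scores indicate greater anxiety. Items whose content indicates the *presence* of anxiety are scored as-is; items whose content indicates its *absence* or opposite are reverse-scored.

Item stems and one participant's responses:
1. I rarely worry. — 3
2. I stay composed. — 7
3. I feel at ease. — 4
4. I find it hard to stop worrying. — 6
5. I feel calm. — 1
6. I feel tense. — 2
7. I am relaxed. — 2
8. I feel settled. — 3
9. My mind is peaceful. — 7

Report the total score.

Items 1, 2, 3, 5, 7, 8, 9 describe the absence/opposite of anxiety → reverse-score.
on a 1–7 scale, reversed = 8 − raw.
  item 1: 8 − 3 = 5
  item 2: 8 − 7 = 1
  item 3: 8 − 4 = 4
  item 4: 6
  item 5: 8 − 1 = 7
  item 6: 2
  item 7: 8 − 2 = 6
  item 8: 8 − 3 = 5
  item 9: 8 − 7 = 1
Total = 5 + 1 + 4 + 6 + 7 + 2 + 6 + 5 + 1 = 37

37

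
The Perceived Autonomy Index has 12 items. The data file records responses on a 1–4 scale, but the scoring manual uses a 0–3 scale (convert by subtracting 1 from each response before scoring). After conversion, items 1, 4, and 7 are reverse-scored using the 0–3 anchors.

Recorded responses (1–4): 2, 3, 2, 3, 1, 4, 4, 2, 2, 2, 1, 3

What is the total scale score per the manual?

Convert to 0–3: 1, 2, 1, 2, 0, 3, 3, 1, 1, 1, 0, 2
Reverse-coded (reverse-coded value = 3 − response):
  item 1: 3 − 1 = 2
  item 4: 3 − 2 = 1
  item 7: 3 − 3 = 0
Scored: 2, 2, 1, 1, 0, 3, 0, 1, 1, 1, 0, 2
Total = 14

14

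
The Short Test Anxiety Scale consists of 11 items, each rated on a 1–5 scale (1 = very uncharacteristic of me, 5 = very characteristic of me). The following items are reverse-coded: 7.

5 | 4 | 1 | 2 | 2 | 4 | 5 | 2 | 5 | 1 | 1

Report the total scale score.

28

Reverse-coded items (on a 1–5 scale, reversed = 6 − raw):
  item 7: 6 − 5 = 1
Scored responses: 5, 4, 1, 2, 2, 4, 1, 2, 5, 1, 1
Total = 5 + 4 + 1 + 2 + 2 + 4 + 1 + 2 + 5 + 1 + 1 = 28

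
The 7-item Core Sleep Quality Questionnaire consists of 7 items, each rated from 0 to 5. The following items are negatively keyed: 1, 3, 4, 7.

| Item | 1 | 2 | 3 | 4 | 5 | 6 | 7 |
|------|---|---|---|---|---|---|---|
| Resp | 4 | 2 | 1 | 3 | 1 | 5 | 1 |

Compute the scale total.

19

Raw sum = 17. Negatively keyed items: 1, 3, 4, 7; their raw sum = 9.
Each reversal replaces raw with 5 − raw, changing the total by 5 − 2·raw per item.
Total = 17 + 4·5 − 2·9 = 17 + 20 − 18 = 19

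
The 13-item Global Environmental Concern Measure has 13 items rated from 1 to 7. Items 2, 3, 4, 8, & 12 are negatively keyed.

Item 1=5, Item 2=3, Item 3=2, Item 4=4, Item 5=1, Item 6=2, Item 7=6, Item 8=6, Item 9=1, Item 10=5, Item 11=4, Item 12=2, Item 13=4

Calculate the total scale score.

51

Reversing items 2, 3, 4, 8 and 12 with 8 − raw:
Total = 5 + (8−3) + (8−2) + (8−4) + 1 + 2 + 6 + (8−6) + 1 + 5 + 4 + (8−2) + 4
      = 5 + 5 + 6 + 4 + 1 + 2 + 6 + 2 + 1 + 5 + 4 + 6 + 4 = 51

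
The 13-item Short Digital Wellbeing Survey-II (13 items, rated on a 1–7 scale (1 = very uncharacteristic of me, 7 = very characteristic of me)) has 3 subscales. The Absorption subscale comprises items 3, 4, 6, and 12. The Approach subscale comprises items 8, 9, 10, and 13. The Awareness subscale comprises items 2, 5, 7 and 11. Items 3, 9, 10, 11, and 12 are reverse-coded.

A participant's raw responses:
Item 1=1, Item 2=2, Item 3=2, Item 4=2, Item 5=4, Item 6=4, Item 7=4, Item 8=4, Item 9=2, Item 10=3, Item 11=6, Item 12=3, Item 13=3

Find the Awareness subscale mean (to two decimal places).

3.00

Awareness items: 2, 5, 7, 11.
Of these, item 11 is reverse-coded; reversed = (1+7) − raw = 8 − raw.
  item 2: 2
  item 5: 4
  item 7: 4
  item 11: 8 − 6 = 2
Sum = 2 + 4 + 4 + 2 = 12
Mean = 12 / 4 = 3.00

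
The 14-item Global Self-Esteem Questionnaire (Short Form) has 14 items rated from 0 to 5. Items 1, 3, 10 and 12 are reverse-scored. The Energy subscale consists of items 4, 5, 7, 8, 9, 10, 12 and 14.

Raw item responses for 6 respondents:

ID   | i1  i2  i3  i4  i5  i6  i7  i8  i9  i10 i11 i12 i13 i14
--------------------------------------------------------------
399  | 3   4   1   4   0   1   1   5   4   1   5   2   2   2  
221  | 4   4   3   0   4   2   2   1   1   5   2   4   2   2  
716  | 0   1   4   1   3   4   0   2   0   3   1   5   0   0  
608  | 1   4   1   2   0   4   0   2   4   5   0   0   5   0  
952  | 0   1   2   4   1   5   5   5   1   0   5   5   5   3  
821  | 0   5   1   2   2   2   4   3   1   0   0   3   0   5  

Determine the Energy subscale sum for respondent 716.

Respondent 716 raw: 0, 1, 4, 1, 3, 4, 0, 2, 0, 3, 1, 5, 0, 0.
Energy items: 4, 5, 7, 8, 9, 10, 12, 14.
Reverse-coded (reversed = (0+5) − raw = 5 − raw):
  item 4: 1
  item 5: 3
  item 7: 0
  item 8: 2
  item 9: 0
  item 10: 5 − 3 = 2
  item 12: 5 − 5 = 0
  item 14: 0
Sum = 1 + 3 + 0 + 2 + 0 + 2 + 0 + 0 = 8

8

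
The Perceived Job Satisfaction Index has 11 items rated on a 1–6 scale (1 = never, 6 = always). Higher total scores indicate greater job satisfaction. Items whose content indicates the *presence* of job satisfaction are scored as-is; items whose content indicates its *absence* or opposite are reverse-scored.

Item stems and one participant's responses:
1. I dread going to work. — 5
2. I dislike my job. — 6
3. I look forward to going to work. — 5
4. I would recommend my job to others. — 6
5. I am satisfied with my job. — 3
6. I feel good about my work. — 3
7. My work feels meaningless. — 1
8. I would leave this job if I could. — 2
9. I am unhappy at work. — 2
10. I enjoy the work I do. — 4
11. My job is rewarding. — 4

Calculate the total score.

44

Items 1, 2, 7, 8, 9 describe the absence/opposite of job satisfaction → reverse-score.
on a 1–6 scale, reversed = 7 − raw.
  item 1: 7 − 5 = 2
  item 2: 7 − 6 = 1
  item 3: 5
  item 4: 6
  item 5: 3
  item 6: 3
  item 7: 7 − 1 = 6
  item 8: 7 − 2 = 5
  item 9: 7 − 2 = 5
  item 10: 4
  item 11: 4
Total = 2 + 1 + 5 + 6 + 3 + 3 + 6 + 5 + 5 + 4 + 4 = 44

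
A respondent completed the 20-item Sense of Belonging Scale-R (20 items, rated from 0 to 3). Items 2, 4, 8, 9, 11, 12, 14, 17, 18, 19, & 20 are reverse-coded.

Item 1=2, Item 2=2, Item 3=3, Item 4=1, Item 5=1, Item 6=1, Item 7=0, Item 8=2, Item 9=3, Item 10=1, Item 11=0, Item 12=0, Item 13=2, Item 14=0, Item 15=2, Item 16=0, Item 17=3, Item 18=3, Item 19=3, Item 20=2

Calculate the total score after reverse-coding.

Reversing items 2, 4, 8, 9, 11, 12, 14, 17, 18, 19 and 20 with 3 − raw:
Total = 2 + (3−2) + 3 + (3−1) + 1 + 1 + 0 + (3−2) + (3−3) + 1 + (3−0) + (3−0) + 2 + (3−0) + 2 + 0 + (3−3) + (3−3) + (3−3) + (3−2)
      = 2 + 1 + 3 + 2 + 1 + 1 + 0 + 1 + 0 + 1 + 3 + 3 + 2 + 3 + 2 + 0 + 0 + 0 + 0 + 1 = 26

26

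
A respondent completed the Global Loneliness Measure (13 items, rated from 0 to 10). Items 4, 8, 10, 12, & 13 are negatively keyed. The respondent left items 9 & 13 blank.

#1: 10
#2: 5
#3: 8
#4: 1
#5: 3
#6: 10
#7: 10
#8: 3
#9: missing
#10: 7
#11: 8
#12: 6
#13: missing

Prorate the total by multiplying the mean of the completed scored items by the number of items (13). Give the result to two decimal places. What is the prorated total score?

91.00

Reverse-coded (reversed = (0+10) − raw = 10 − raw):
  item 4: 10 − 1 = 9
  item 8: 10 − 3 = 7
  item 10: 10 − 7 = 3
  item 12: 10 − 6 = 4
Completed scored items (11 of 13): 10, 5, 8, 9, 3, 10, 10, 7, 3, 8, 4; sum = 77.
Person mean = 77 / 11 ≈ 7.0000
Prorated total = (77 / 11) × 13 = 91.00 (to 2 dp)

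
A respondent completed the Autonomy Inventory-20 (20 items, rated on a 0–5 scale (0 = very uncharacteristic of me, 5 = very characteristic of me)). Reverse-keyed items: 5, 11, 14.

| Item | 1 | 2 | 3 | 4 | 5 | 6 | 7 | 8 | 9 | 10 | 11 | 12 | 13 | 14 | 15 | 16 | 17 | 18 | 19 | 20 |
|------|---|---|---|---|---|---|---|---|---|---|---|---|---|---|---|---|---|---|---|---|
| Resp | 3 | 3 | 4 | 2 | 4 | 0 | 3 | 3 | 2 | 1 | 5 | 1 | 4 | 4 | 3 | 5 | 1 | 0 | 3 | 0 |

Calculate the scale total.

40

Raw sum = 51. Reverse-keyed items: 5, 11, 14; their raw sum = 13.
Each reversal replaces raw with 5 − raw, changing the total by 5 − 2·raw per item.
Total = 51 + 3·5 − 2·13 = 51 + 15 − 26 = 40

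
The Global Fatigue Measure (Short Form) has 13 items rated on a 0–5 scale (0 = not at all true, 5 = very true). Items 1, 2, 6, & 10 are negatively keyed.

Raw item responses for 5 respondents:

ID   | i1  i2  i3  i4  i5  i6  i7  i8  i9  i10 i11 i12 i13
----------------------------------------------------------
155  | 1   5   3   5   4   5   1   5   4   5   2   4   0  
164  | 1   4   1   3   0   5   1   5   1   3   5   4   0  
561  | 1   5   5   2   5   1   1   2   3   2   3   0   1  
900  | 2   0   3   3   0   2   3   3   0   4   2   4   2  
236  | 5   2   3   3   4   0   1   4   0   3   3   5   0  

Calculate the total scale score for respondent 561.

Respondent 561 raw: 1, 5, 5, 2, 5, 1, 1, 2, 3, 2, 3, 0, 1.
Reverse-coded (reverse-coded value = 5 − response):
  item 1: 5 − 1 = 4
  item 2: 5 − 5 = 0
  item 3: 5
  item 4: 2
  item 5: 5
  item 6: 5 − 1 = 4
  item 7: 1
  item 8: 2
  item 9: 3
  item 10: 5 − 2 = 3
  item 11: 3
  item 12: 0
  item 13: 1
Sum = 4 + 0 + 5 + 2 + 5 + 4 + 1 + 2 + 3 + 3 + 3 + 0 + 1 = 33

33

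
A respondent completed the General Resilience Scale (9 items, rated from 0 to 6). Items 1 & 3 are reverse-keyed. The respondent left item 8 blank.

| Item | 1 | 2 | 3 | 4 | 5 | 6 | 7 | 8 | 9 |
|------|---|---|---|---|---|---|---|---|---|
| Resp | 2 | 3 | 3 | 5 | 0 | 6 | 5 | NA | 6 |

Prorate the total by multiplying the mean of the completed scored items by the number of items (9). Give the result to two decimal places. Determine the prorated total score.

Reverse-coded (reverse-coded value = 6 − response):
  item 1: 6 − 2 = 4
  item 3: 6 − 3 = 3
Completed scored items (8 of 9): 4, 3, 3, 5, 0, 6, 5, 6; sum = 32.
Person mean = 32 / 8 ≈ 4.0000
Prorated total = (32 / 8) × 9 = 36.00 (to 2 dp)

36.00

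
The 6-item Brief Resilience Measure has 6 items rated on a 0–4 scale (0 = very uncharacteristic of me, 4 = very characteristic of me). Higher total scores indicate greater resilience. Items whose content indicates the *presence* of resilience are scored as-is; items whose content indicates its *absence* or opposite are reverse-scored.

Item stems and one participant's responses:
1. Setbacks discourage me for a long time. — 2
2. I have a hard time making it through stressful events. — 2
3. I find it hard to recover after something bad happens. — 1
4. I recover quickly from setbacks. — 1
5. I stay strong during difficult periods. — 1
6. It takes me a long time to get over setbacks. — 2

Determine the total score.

11

Items 1, 2, 3, 6 describe the absence/opposite of resilience → reverse-score.
on a 0–4 scale, reversed = 4 − raw.
  item 1: 4 − 2 = 2
  item 2: 4 − 2 = 2
  item 3: 4 − 1 = 3
  item 4: 1
  item 5: 1
  item 6: 4 − 2 = 2
Total = 2 + 2 + 3 + 1 + 1 + 2 = 11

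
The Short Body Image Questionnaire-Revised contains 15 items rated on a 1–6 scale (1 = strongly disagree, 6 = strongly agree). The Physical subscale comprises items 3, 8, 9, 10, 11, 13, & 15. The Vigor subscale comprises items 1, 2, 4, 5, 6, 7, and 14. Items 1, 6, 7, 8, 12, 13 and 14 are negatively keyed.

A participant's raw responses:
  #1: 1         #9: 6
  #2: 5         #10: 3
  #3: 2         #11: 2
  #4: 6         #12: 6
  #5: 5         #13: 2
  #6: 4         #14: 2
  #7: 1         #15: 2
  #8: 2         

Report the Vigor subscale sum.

Vigor items: 1, 2, 4, 5, 6, 7, 14.
Of these, items 1, 6, 7, & 14 are negatively keyed; reverse-coded value = 7 − response.
  item 1: 7 − 1 = 6
  item 2: 5
  item 4: 6
  item 5: 5
  item 6: 7 − 4 = 3
  item 7: 7 − 1 = 6
  item 14: 7 − 2 = 5
Sum = 6 + 5 + 6 + 5 + 3 + 6 + 5 = 36

36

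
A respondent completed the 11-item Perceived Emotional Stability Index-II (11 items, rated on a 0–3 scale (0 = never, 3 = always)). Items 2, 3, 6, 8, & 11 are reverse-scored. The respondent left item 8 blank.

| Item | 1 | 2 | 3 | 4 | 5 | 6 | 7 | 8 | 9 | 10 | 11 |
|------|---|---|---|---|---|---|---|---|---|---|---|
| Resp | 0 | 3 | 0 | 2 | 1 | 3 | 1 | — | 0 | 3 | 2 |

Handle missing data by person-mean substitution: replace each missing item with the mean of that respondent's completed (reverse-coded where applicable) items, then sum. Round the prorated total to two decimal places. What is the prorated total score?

Reverse-coded (on a 0–3 scale, reversed = 3 − raw):
  item 2: 3 − 3 = 0
  item 3: 3 − 0 = 3
  item 6: 3 − 3 = 0
  item 11: 3 − 2 = 1
Completed scored items (10 of 11): 0, 0, 3, 2, 1, 0, 1, 0, 3, 1; sum = 11.
Person mean = 11 / 10 ≈ 1.1000
Prorated total = (11 / 10) × 11 = 12.10 (to 2 dp)

12.10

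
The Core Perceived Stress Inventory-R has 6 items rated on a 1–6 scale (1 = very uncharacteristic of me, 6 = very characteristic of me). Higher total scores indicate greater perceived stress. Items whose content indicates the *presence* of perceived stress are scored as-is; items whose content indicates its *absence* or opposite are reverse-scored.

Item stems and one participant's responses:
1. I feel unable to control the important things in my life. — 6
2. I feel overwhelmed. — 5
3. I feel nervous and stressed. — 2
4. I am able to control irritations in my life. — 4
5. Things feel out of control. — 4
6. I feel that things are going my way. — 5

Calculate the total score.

22

Items 4, 6 describe the absence/opposite of perceived stress → reverse-score.
reverse-coded value = 7 − response.
  item 1: 6
  item 2: 5
  item 3: 2
  item 4: 7 − 4 = 3
  item 5: 4
  item 6: 7 − 5 = 2
Total = 6 + 5 + 2 + 3 + 4 + 2 = 22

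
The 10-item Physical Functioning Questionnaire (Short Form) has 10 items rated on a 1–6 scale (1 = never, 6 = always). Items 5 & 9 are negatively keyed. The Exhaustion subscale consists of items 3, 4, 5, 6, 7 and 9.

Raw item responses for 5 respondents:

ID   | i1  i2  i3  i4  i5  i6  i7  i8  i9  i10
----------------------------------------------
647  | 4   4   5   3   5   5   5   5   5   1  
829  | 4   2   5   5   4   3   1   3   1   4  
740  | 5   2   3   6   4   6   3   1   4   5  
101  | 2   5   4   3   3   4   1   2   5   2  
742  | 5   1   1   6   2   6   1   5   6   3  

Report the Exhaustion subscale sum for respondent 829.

Respondent 829 raw: 4, 2, 5, 5, 4, 3, 1, 3, 1, 4.
Exhaustion items: 3, 4, 5, 6, 7, 9.
Reverse-coded (reverse-coded value = 7 − response):
  item 3: 5
  item 4: 5
  item 5: 7 − 4 = 3
  item 6: 3
  item 7: 1
  item 9: 7 − 1 = 6
Sum = 5 + 5 + 3 + 3 + 1 + 6 = 23

23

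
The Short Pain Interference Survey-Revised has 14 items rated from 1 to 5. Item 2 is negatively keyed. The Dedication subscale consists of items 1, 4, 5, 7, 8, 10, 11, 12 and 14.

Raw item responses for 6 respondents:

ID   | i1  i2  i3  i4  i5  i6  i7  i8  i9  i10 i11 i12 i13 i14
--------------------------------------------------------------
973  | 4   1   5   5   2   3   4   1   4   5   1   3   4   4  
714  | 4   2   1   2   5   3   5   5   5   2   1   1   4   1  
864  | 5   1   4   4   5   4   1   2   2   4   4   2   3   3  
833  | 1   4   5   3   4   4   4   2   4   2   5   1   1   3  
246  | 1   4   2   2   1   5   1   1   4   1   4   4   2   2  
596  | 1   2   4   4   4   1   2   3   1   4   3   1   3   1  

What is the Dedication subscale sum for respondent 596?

Respondent 596 raw: 1, 2, 4, 4, 4, 1, 2, 3, 1, 4, 3, 1, 3, 1.
Dedication items: 1, 4, 5, 7, 8, 10, 11, 12, 14.
Reverse-coded (reverse-coded value = 6 − response):
  item 1: 1
  item 4: 4
  item 5: 4
  item 7: 2
  item 8: 3
  item 10: 4
  item 11: 3
  item 12: 1
  item 14: 1
Sum = 1 + 4 + 4 + 2 + 3 + 4 + 3 + 1 + 1 = 23

23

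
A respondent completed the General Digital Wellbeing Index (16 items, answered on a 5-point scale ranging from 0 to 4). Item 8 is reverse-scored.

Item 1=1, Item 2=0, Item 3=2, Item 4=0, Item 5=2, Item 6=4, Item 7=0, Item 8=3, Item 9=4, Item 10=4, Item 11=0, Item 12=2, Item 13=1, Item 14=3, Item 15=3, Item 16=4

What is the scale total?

Reverse-scored items use 4 − raw:
  item 8: 4 − 3 = 1
Scored items: 1, 0, 2, 0, 2, 4, 0, 1, 4, 4, 0, 2, 1, 3, 3, 4
Total = 1 + 0 + 2 + 0 + 2 + 4 + 0 + 1 + 4 + 4 + 0 + 2 + 1 + 3 + 3 + 4 = 31

31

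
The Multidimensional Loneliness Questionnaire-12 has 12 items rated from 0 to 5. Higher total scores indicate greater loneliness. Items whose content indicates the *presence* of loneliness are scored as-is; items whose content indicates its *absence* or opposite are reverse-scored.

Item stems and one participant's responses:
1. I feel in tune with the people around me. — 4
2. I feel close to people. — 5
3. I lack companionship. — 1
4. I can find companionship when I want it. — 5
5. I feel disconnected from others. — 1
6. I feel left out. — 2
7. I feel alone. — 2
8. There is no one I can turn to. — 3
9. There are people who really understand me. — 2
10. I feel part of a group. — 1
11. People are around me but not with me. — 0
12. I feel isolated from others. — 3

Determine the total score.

20

Items 1, 2, 4, 9, 10 describe the absence/opposite of loneliness → reverse-score.
reversed = (0+5) − raw = 5 − raw.
  item 1: 5 − 4 = 1
  item 2: 5 − 5 = 0
  item 3: 1
  item 4: 5 − 5 = 0
  item 5: 1
  item 6: 2
  item 7: 2
  item 8: 3
  item 9: 5 − 2 = 3
  item 10: 5 − 1 = 4
  item 11: 0
  item 12: 3
Total = 1 + 0 + 1 + 0 + 1 + 2 + 2 + 3 + 3 + 4 + 0 + 3 = 20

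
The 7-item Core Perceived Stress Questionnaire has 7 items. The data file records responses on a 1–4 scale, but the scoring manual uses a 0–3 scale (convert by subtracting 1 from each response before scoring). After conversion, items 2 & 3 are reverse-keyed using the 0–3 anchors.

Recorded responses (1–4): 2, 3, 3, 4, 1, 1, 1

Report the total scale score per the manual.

Convert to 0–3: 1, 2, 2, 3, 0, 0, 0
Reverse-coded (on a 0–3 scale, reversed = 3 − raw):
  item 2: 3 − 2 = 1
  item 3: 3 − 2 = 1
Scored: 1, 1, 1, 3, 0, 0, 0
Total = 6

6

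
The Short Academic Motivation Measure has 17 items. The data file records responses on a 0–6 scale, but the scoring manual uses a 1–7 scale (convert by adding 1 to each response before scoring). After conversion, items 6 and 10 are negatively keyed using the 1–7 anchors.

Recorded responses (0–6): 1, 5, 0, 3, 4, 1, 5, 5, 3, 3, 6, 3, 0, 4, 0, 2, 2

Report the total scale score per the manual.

68

Convert to 1–7: 2, 6, 1, 4, 5, 2, 6, 6, 4, 4, 7, 4, 1, 5, 1, 3, 3
Reverse-coded (reversed = (1+7) − raw = 8 − raw):
  item 6: 8 − 2 = 6
  item 10: 8 − 4 = 4
Scored: 2, 6, 1, 4, 5, 6, 6, 6, 4, 4, 7, 4, 1, 5, 1, 3, 3
Total = 68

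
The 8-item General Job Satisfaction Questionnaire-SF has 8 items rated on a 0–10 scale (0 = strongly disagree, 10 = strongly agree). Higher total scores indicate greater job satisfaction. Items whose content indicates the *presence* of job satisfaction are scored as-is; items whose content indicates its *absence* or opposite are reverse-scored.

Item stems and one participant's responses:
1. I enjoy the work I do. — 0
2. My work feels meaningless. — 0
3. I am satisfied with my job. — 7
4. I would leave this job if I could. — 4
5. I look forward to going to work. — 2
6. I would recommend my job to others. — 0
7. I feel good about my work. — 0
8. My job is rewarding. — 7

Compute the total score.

Items 2, 4 describe the absence/opposite of job satisfaction → reverse-score.
reverse-coded value = 10 − response.
  item 1: 0
  item 2: 10 − 0 = 10
  item 3: 7
  item 4: 10 − 4 = 6
  item 5: 2
  item 6: 0
  item 7: 0
  item 8: 7
Total = 0 + 10 + 7 + 6 + 2 + 0 + 0 + 7 = 32

32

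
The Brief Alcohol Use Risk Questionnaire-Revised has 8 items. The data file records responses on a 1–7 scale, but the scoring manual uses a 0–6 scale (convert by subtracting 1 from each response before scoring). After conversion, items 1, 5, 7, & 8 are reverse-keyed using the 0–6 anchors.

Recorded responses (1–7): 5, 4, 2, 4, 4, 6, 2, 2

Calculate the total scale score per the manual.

Convert to 0–6: 4, 3, 1, 3, 3, 5, 1, 1
Reverse-coded (on a 0–6 scale, reversed = 6 − raw):
  item 1: 6 − 4 = 2
  item 5: 6 − 3 = 3
  item 7: 6 − 1 = 5
  item 8: 6 − 1 = 5
Scored: 2, 3, 1, 3, 3, 5, 5, 5
Total = 27

27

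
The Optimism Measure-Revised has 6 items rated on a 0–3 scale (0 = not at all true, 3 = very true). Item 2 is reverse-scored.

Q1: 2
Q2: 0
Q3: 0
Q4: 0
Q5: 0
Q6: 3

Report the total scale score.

Reversing item 2 with 3 − raw:
Total = 2 + (3−0) + 0 + 0 + 0 + 3
      = 2 + 3 + 0 + 0 + 0 + 3 = 8

8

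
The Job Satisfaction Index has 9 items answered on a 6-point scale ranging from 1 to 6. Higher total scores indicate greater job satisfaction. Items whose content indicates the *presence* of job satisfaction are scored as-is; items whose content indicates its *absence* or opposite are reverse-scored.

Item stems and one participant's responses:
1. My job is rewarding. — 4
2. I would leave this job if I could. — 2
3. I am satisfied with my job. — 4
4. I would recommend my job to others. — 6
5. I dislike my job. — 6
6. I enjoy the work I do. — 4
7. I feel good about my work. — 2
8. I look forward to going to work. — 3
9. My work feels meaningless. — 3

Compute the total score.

Items 2, 5, 9 describe the absence/opposite of job satisfaction → reverse-score.
on a 1–6 scale, reversed = 7 − raw.
  item 1: 4
  item 2: 7 − 2 = 5
  item 3: 4
  item 4: 6
  item 5: 7 − 6 = 1
  item 6: 4
  item 7: 2
  item 8: 3
  item 9: 7 − 3 = 4
Total = 4 + 5 + 4 + 6 + 1 + 4 + 2 + 3 + 4 = 33

33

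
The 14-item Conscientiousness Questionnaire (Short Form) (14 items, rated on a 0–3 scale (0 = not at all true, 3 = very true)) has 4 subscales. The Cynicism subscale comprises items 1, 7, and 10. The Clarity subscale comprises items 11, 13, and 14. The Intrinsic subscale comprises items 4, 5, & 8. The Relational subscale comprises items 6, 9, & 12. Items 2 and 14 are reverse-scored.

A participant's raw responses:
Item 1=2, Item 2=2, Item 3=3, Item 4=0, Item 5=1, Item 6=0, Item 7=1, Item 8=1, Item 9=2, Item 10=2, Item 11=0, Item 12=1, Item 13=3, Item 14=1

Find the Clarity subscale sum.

5

Clarity items: 11, 13, 14.
Of these, item 14 is reverse-scored; reversed = (0+3) − raw = 3 − raw.
  item 11: 0
  item 13: 3
  item 14: 3 − 1 = 2
Sum = 0 + 3 + 2 = 5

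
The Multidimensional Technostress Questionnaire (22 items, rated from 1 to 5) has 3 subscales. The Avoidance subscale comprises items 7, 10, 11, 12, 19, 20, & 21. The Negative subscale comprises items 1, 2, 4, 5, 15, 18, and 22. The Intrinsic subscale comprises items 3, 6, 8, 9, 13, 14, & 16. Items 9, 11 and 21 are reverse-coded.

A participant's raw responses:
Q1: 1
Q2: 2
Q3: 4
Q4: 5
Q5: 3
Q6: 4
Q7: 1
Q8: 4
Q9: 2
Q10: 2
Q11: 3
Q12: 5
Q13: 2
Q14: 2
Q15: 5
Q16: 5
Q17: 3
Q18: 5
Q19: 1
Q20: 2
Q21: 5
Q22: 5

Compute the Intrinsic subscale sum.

Intrinsic items: 3, 6, 8, 9, 13, 14, 16.
Of these, item 9 is reverse-coded; on a 1–5 scale, reversed = 6 − raw.
  item 3: 4
  item 6: 4
  item 8: 4
  item 9: 6 − 2 = 4
  item 13: 2
  item 14: 2
  item 16: 5
Sum = 4 + 4 + 4 + 4 + 2 + 2 + 5 = 25

25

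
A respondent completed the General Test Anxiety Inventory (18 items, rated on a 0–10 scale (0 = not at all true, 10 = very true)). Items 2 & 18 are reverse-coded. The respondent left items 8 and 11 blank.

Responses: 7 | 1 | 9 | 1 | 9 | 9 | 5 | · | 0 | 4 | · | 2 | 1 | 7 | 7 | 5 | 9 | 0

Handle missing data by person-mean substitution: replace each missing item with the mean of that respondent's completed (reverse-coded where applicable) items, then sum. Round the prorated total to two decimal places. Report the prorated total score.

Reverse-coded (reverse-coded value = 10 − response):
  item 2: 10 − 1 = 9
  item 18: 10 − 0 = 10
Completed scored items (16 of 18): 7, 9, 9, 1, 9, 9, 5, 0, 4, 2, 1, 7, 7, 5, 9, 10; sum = 94.
Person mean = 94 / 16 ≈ 5.8750
Prorated total = (94 / 16) × 18 = 105.75 (to 2 dp)

105.75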